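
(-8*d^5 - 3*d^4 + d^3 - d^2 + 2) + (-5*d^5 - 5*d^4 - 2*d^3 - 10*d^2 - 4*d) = -13*d^5 - 8*d^4 - d^3 - 11*d^2 - 4*d + 2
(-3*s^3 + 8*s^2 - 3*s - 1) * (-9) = 27*s^3 - 72*s^2 + 27*s + 9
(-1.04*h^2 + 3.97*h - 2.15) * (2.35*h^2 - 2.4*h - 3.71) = -2.444*h^4 + 11.8255*h^3 - 10.7221*h^2 - 9.5687*h + 7.9765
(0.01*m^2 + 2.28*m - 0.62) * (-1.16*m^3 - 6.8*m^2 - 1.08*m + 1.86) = -0.0116*m^5 - 2.7128*m^4 - 14.7956*m^3 + 1.7722*m^2 + 4.9104*m - 1.1532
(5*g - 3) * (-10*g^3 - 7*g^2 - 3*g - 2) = -50*g^4 - 5*g^3 + 6*g^2 - g + 6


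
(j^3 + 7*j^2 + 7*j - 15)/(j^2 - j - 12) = (j^2 + 4*j - 5)/(j - 4)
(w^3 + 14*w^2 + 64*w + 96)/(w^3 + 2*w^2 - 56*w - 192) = (w + 4)/(w - 8)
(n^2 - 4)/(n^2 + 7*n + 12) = (n^2 - 4)/(n^2 + 7*n + 12)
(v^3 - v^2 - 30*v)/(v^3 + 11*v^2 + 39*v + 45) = v*(v - 6)/(v^2 + 6*v + 9)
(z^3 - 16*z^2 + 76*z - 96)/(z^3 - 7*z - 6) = (-z^3 + 16*z^2 - 76*z + 96)/(-z^3 + 7*z + 6)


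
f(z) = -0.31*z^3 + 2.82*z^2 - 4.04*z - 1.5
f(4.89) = 9.93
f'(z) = -0.93*z^2 + 5.64*z - 4.04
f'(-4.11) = -42.93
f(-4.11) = 84.26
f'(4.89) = 1.30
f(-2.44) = 29.65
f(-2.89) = 41.21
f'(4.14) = 3.37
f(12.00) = -179.58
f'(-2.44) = -23.34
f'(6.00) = -3.68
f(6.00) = 8.82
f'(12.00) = -70.28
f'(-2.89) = -28.11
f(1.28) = -2.70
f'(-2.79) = -27.01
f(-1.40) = 10.53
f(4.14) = 8.11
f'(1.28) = 1.66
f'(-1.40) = -13.76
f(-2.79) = 38.46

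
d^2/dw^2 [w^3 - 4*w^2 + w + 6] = 6*w - 8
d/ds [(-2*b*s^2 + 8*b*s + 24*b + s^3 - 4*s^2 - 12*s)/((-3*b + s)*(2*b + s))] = (24*b^3*s - 48*b^3 - 16*b^2*s^2 + 48*b^2*s + 96*b^2 - 2*b*s^3 - 4*b*s^2 - 48*b*s + s^4 + 12*s^2)/(36*b^4 + 12*b^3*s - 11*b^2*s^2 - 2*b*s^3 + s^4)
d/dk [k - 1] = 1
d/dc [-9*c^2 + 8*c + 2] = 8 - 18*c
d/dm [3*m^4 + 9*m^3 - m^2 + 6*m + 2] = 12*m^3 + 27*m^2 - 2*m + 6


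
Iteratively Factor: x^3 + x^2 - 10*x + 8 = (x - 1)*(x^2 + 2*x - 8) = (x - 1)*(x + 4)*(x - 2)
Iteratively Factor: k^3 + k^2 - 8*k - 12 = (k - 3)*(k^2 + 4*k + 4) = (k - 3)*(k + 2)*(k + 2)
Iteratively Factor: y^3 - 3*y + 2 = (y - 1)*(y^2 + y - 2) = (y - 1)*(y + 2)*(y - 1)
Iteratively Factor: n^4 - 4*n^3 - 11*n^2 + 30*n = (n - 2)*(n^3 - 2*n^2 - 15*n) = (n - 2)*(n + 3)*(n^2 - 5*n) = n*(n - 2)*(n + 3)*(n - 5)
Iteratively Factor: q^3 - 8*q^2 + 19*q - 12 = (q - 4)*(q^2 - 4*q + 3) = (q - 4)*(q - 1)*(q - 3)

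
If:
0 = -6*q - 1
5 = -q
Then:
No Solution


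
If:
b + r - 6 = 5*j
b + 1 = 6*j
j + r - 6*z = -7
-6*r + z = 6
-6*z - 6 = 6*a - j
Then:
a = -223/108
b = 134/3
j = 137/18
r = -11/18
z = 7/3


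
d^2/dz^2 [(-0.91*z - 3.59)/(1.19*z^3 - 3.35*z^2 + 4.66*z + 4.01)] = (-7.731906*z^5 - 39.239298*z^4 + 218.652238*z^3 - 309.071418*z^2 + 365.700756*z - 218.360926)/(1.685159*z^9 - 14.231805*z^8 + 59.861403*z^7 - 132.022232*z^6 + 138.500052*z^5 + 50.1872189999999*z^4 - 217.000007*z^3 + 99.633663*z^2 + 224.799798*z + 64.481201)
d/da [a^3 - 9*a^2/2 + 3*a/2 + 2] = 3*a^2 - 9*a + 3/2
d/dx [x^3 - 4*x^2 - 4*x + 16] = 3*x^2 - 8*x - 4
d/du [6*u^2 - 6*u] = 12*u - 6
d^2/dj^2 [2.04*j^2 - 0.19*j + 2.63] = 4.08000000000000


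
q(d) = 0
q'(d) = 0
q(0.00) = 0.00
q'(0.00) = 0.00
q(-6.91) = 0.00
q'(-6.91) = 0.00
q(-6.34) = 0.00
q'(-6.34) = 0.00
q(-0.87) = 0.00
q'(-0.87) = 0.00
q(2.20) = 0.00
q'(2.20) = 0.00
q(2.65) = 0.00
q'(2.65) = 0.00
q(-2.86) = 0.00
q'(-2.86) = 0.00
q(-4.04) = 0.00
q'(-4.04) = 0.00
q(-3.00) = 0.00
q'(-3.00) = 0.00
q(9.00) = 0.00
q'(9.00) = 0.00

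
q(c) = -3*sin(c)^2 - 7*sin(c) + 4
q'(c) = -6*sin(c)*cos(c) - 7*cos(c)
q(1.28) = -5.46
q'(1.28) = -3.66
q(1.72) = -5.86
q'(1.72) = 1.92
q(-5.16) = -4.75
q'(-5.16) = -5.37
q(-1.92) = 7.93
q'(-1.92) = 0.47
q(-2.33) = 7.50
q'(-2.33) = 1.82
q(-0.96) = 7.72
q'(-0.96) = -1.20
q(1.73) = -5.84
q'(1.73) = 2.05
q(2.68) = 0.29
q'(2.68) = 8.66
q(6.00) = 5.72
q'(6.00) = -5.11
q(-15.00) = 7.28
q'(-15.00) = 2.35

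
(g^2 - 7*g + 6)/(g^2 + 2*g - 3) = (g - 6)/(g + 3)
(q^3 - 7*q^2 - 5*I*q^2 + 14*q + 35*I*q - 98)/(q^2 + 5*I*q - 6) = (q^2 - 7*q*(1 + I) + 49*I)/(q + 3*I)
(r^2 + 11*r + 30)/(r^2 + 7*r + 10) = (r + 6)/(r + 2)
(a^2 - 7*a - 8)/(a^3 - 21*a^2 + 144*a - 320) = (a + 1)/(a^2 - 13*a + 40)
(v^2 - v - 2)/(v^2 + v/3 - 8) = 3*(v^2 - v - 2)/(3*v^2 + v - 24)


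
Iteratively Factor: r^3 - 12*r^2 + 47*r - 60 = (r - 4)*(r^2 - 8*r + 15) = (r - 5)*(r - 4)*(r - 3)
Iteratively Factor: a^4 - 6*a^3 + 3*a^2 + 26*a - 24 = (a - 3)*(a^3 - 3*a^2 - 6*a + 8) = (a - 3)*(a + 2)*(a^2 - 5*a + 4) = (a - 4)*(a - 3)*(a + 2)*(a - 1)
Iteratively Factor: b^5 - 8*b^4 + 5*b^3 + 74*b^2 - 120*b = (b)*(b^4 - 8*b^3 + 5*b^2 + 74*b - 120) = b*(b - 2)*(b^3 - 6*b^2 - 7*b + 60) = b*(b - 4)*(b - 2)*(b^2 - 2*b - 15) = b*(b - 4)*(b - 2)*(b + 3)*(b - 5)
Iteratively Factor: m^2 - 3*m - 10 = (m + 2)*(m - 5)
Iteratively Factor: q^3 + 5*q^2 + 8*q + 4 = (q + 2)*(q^2 + 3*q + 2) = (q + 2)^2*(q + 1)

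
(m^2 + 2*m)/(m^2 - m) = (m + 2)/(m - 1)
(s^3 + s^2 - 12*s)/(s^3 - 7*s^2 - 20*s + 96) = s/(s - 8)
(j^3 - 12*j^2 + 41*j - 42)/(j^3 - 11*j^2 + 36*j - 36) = (j - 7)/(j - 6)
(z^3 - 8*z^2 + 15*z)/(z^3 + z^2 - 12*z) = (z - 5)/(z + 4)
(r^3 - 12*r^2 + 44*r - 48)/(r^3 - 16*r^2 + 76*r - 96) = (r - 4)/(r - 8)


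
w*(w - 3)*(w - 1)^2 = w^4 - 5*w^3 + 7*w^2 - 3*w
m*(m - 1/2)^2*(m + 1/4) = m^4 - 3*m^3/4 + m/16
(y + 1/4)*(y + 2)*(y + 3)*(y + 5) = y^4 + 41*y^3/4 + 67*y^2/2 + 151*y/4 + 15/2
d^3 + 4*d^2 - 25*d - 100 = (d - 5)*(d + 4)*(d + 5)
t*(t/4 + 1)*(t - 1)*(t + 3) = t^4/4 + 3*t^3/2 + 5*t^2/4 - 3*t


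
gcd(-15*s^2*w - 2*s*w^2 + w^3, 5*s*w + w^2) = w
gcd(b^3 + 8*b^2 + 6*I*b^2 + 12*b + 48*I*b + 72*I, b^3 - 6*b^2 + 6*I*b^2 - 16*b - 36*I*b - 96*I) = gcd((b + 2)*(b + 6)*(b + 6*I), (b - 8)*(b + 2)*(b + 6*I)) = b^2 + b*(2 + 6*I) + 12*I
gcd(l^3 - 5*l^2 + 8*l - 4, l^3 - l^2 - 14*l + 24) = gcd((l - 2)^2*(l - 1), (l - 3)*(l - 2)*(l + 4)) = l - 2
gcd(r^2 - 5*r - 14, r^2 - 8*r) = 1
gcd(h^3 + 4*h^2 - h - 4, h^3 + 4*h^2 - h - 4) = h^3 + 4*h^2 - h - 4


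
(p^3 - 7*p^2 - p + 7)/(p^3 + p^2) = 1 - 8/p + 7/p^2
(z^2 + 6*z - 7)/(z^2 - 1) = (z + 7)/(z + 1)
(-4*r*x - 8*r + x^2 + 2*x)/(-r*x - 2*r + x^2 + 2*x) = (-4*r + x)/(-r + x)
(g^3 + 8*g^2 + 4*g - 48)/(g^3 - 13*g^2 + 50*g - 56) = (g^2 + 10*g + 24)/(g^2 - 11*g + 28)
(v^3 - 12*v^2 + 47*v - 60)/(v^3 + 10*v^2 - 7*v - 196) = (v^2 - 8*v + 15)/(v^2 + 14*v + 49)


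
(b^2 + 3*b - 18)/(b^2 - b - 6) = (b + 6)/(b + 2)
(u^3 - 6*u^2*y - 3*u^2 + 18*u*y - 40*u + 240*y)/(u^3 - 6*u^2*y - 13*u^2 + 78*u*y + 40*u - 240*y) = (u + 5)/(u - 5)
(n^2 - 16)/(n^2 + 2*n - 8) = (n - 4)/(n - 2)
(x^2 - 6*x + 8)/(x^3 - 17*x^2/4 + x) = 4*(x - 2)/(x*(4*x - 1))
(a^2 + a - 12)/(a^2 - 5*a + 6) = (a + 4)/(a - 2)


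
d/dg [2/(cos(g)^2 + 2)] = 8*sin(2*g)/(cos(2*g) + 5)^2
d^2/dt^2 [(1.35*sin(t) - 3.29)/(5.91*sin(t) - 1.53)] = (102.706344*sin(t)^2 + 26.588952*sin(t) - 205.412688)/(206.425071*sin(t)^3 - 160.319979*sin(t)^2 + 41.504157*sin(t) - 3.581577)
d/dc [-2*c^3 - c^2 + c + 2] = -6*c^2 - 2*c + 1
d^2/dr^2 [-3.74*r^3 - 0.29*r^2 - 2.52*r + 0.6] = -22.44*r - 0.58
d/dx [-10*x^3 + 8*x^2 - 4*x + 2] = -30*x^2 + 16*x - 4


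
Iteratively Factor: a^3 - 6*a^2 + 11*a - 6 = (a - 3)*(a^2 - 3*a + 2) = (a - 3)*(a - 1)*(a - 2)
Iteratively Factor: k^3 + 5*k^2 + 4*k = (k + 1)*(k^2 + 4*k) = k*(k + 1)*(k + 4)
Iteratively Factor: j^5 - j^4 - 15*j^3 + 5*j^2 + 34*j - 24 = (j + 2)*(j^4 - 3*j^3 - 9*j^2 + 23*j - 12) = (j - 1)*(j + 2)*(j^3 - 2*j^2 - 11*j + 12) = (j - 4)*(j - 1)*(j + 2)*(j^2 + 2*j - 3) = (j - 4)*(j - 1)^2*(j + 2)*(j + 3)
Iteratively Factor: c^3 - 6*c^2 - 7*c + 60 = (c - 5)*(c^2 - c - 12) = (c - 5)*(c - 4)*(c + 3)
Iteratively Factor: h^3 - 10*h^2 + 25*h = (h - 5)*(h^2 - 5*h) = h*(h - 5)*(h - 5)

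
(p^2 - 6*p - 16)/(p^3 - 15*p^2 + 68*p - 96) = (p + 2)/(p^2 - 7*p + 12)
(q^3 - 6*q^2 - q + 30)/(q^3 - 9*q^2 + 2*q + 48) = (q - 5)/(q - 8)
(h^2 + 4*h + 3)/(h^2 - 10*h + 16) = (h^2 + 4*h + 3)/(h^2 - 10*h + 16)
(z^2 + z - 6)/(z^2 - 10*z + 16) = (z + 3)/(z - 8)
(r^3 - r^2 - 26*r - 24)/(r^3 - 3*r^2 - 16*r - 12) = (r + 4)/(r + 2)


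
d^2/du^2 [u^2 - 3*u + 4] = 2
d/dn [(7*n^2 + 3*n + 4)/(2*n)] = 7/2 - 2/n^2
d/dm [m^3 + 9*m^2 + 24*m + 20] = 3*m^2 + 18*m + 24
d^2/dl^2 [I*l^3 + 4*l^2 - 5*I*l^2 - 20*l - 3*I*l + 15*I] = 6*I*l + 8 - 10*I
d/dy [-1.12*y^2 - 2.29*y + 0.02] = -2.24*y - 2.29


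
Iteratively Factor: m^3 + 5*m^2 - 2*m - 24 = (m + 4)*(m^2 + m - 6) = (m - 2)*(m + 4)*(m + 3)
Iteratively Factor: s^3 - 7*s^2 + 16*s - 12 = (s - 2)*(s^2 - 5*s + 6) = (s - 3)*(s - 2)*(s - 2)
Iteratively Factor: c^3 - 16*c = (c + 4)*(c^2 - 4*c) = c*(c + 4)*(c - 4)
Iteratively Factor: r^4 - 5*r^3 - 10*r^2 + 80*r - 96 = (r - 4)*(r^3 - r^2 - 14*r + 24) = (r - 4)*(r + 4)*(r^2 - 5*r + 6) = (r - 4)*(r - 2)*(r + 4)*(r - 3)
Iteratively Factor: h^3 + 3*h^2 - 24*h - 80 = (h - 5)*(h^2 + 8*h + 16) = (h - 5)*(h + 4)*(h + 4)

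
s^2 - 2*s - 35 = (s - 7)*(s + 5)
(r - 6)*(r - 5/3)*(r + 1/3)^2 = r^4 - 7*r^3 + 5*r^2 + 157*r/27 + 10/9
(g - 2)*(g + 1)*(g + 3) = g^3 + 2*g^2 - 5*g - 6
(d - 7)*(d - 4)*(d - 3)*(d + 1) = d^4 - 13*d^3 + 47*d^2 - 23*d - 84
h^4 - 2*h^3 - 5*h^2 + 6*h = h*(h - 3)*(h - 1)*(h + 2)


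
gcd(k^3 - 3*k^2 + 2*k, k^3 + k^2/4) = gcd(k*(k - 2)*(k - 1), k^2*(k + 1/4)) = k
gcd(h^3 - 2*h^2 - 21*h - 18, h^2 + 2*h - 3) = h + 3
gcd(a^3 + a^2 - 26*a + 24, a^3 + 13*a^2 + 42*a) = a + 6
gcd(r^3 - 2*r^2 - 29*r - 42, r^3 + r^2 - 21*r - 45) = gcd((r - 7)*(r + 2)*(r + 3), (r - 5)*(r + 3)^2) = r + 3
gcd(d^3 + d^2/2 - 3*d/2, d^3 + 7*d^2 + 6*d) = d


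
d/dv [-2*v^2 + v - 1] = 1 - 4*v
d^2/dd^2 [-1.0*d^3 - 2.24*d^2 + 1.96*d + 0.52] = -6.0*d - 4.48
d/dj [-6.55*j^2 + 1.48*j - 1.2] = 1.48 - 13.1*j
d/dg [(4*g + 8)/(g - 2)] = -16/(g - 2)^2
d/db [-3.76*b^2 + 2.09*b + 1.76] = 2.09 - 7.52*b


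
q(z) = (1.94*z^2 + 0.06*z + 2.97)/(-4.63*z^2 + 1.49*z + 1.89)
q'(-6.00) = -0.00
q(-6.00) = -0.42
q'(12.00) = 0.00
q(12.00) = -0.44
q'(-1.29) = -0.73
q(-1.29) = -0.79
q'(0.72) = 70.81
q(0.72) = 7.14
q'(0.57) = 10.87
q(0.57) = 2.94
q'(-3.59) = -0.02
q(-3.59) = -0.44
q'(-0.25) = -8.50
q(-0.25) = 2.50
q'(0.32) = 2.00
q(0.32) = 1.68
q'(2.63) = 0.16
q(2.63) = -0.63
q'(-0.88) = -3.60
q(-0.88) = -1.47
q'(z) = (3.88*z + 0.06)/(-4.63*z^2 + 1.49*z + 1.89) + (9.26*z - 1.49)*(1.94*z^2 + 0.06*z + 2.97)/(-4.63*z^2 + 1.49*z + 1.89)^2 = (3.1684*z^2 + 34.8354*z - 4.3119)/(21.4369*z^4 - 13.7974*z^3 - 15.2813*z^2 + 5.6322*z + 3.5721)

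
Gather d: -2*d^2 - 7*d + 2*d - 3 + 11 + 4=-2*d^2 - 5*d + 12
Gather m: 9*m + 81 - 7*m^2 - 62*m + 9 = -7*m^2 - 53*m + 90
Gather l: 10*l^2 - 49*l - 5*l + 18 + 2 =10*l^2 - 54*l + 20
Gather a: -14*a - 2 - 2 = -14*a - 4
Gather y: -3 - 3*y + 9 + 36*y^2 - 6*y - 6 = 36*y^2 - 9*y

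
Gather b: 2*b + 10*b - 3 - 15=12*b - 18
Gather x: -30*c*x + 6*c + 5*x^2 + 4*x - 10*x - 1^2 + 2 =6*c + 5*x^2 + x*(-30*c - 6) + 1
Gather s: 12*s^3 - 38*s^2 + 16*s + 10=12*s^3 - 38*s^2 + 16*s + 10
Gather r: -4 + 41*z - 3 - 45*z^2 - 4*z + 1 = -45*z^2 + 37*z - 6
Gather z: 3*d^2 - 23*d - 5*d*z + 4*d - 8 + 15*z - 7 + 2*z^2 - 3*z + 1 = 3*d^2 - 19*d + 2*z^2 + z*(12 - 5*d) - 14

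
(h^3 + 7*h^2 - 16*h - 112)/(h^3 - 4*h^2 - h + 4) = (h^2 + 11*h + 28)/(h^2 - 1)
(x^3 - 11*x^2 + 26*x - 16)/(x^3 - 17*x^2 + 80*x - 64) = (x - 2)/(x - 8)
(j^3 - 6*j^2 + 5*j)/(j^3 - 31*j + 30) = j/(j + 6)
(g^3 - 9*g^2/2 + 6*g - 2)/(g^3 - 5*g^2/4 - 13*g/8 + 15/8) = 4*(2*g^3 - 9*g^2 + 12*g - 4)/(8*g^3 - 10*g^2 - 13*g + 15)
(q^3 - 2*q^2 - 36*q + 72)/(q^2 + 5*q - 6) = (q^2 - 8*q + 12)/(q - 1)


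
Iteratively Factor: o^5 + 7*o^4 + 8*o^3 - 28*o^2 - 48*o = (o - 2)*(o^4 + 9*o^3 + 26*o^2 + 24*o) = (o - 2)*(o + 3)*(o^3 + 6*o^2 + 8*o) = (o - 2)*(o + 2)*(o + 3)*(o^2 + 4*o) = o*(o - 2)*(o + 2)*(o + 3)*(o + 4)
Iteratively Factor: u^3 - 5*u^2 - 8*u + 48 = (u - 4)*(u^2 - u - 12) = (u - 4)^2*(u + 3)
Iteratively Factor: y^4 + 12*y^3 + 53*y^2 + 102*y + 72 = (y + 2)*(y^3 + 10*y^2 + 33*y + 36) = (y + 2)*(y + 3)*(y^2 + 7*y + 12) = (y + 2)*(y + 3)*(y + 4)*(y + 3)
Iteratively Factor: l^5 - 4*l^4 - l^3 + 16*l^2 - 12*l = (l - 3)*(l^4 - l^3 - 4*l^2 + 4*l) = (l - 3)*(l + 2)*(l^3 - 3*l^2 + 2*l) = (l - 3)*(l - 1)*(l + 2)*(l^2 - 2*l) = l*(l - 3)*(l - 1)*(l + 2)*(l - 2)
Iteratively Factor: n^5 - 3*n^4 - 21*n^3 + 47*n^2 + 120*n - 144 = (n - 4)*(n^4 + n^3 - 17*n^2 - 21*n + 36) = (n - 4)*(n + 3)*(n^3 - 2*n^2 - 11*n + 12) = (n - 4)*(n + 3)^2*(n^2 - 5*n + 4) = (n - 4)*(n - 1)*(n + 3)^2*(n - 4)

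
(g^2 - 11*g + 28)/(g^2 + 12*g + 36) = (g^2 - 11*g + 28)/(g^2 + 12*g + 36)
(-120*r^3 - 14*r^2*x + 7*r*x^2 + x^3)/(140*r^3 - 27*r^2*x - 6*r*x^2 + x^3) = (6*r + x)/(-7*r + x)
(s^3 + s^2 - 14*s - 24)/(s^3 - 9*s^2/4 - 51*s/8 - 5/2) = 8*(s^2 + 5*s + 6)/(8*s^2 + 14*s + 5)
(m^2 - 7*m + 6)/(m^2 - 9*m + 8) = (m - 6)/(m - 8)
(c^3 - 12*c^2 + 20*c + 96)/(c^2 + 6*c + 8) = (c^2 - 14*c + 48)/(c + 4)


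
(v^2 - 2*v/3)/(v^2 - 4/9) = 3*v/(3*v + 2)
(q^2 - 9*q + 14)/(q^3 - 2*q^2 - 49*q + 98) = 1/(q + 7)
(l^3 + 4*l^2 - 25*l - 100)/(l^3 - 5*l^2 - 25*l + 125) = (l + 4)/(l - 5)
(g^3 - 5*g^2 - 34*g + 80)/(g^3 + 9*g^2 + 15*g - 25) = (g^2 - 10*g + 16)/(g^2 + 4*g - 5)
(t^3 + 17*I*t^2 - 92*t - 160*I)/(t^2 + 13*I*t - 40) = t + 4*I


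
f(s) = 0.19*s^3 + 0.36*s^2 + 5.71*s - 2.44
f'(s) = 0.57*s^2 + 0.72*s + 5.71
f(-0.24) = -3.79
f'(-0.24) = 5.57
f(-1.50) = -10.84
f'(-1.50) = 5.91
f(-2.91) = -20.69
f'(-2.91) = 8.44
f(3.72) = 33.56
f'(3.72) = 16.28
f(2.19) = 13.79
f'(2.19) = 10.02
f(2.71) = 19.46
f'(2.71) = 11.85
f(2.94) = 22.29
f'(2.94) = 12.75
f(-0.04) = -2.67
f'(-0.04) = 5.68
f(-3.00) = -21.46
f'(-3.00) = 8.68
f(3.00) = 23.06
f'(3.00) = 13.00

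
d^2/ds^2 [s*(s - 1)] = 2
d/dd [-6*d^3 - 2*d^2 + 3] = 2*d*(-9*d - 2)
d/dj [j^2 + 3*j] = 2*j + 3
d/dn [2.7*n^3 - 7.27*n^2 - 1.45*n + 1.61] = 8.1*n^2 - 14.54*n - 1.45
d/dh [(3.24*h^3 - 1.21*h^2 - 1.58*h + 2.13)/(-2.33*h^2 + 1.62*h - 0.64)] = (-7.5492*h^4 + 10.4976*h^3 - 11.8624*h^2 + 11.4746*h - 2.4394)/(5.4289*h^4 - 7.5492*h^3 + 5.6068*h^2 - 2.0736*h + 0.4096)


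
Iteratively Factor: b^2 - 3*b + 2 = (b - 1)*(b - 2)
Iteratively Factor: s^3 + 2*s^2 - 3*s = (s)*(s^2 + 2*s - 3) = s*(s - 1)*(s + 3)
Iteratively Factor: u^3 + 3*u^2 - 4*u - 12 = (u + 2)*(u^2 + u - 6) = (u - 2)*(u + 2)*(u + 3)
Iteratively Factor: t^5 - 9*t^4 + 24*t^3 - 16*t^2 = (t)*(t^4 - 9*t^3 + 24*t^2 - 16*t) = t*(t - 1)*(t^3 - 8*t^2 + 16*t) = t*(t - 4)*(t - 1)*(t^2 - 4*t) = t*(t - 4)^2*(t - 1)*(t)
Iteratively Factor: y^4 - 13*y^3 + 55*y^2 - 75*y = (y - 5)*(y^3 - 8*y^2 + 15*y) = (y - 5)*(y - 3)*(y^2 - 5*y) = (y - 5)^2*(y - 3)*(y)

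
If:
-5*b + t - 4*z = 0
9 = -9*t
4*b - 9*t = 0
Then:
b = -9/4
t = -1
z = 41/16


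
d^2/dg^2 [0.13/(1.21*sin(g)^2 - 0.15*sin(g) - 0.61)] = (0.761332*sin(g)^4 - 0.070785*sin(g)^3 - 0.755261*sin(g)^2 + 0.129675*sin(g) - 0.197756)/(-1.21*sin(g)^2 + 0.15*sin(g) + 0.61)^3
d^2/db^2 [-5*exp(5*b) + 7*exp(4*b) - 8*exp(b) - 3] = (-125*exp(4*b) + 112*exp(3*b) - 8)*exp(b)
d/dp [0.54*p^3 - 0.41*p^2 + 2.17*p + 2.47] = 1.62*p^2 - 0.82*p + 2.17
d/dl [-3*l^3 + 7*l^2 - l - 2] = -9*l^2 + 14*l - 1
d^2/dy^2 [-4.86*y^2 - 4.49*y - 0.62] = -9.72000000000000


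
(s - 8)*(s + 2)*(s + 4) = s^3 - 2*s^2 - 40*s - 64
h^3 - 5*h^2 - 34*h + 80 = (h - 8)*(h - 2)*(h + 5)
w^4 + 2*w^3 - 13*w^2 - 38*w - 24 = (w - 4)*(w + 1)*(w + 2)*(w + 3)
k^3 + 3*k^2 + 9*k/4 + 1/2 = (k + 1/2)^2*(k + 2)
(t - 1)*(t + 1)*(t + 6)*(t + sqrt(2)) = t^4 + sqrt(2)*t^3 + 6*t^3 - t^2 + 6*sqrt(2)*t^2 - 6*t - sqrt(2)*t - 6*sqrt(2)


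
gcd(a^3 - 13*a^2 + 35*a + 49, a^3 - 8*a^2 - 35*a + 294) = a^2 - 14*a + 49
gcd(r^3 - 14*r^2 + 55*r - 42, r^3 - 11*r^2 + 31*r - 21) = r^2 - 8*r + 7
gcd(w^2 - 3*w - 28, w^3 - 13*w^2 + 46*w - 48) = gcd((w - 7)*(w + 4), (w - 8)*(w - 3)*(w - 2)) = 1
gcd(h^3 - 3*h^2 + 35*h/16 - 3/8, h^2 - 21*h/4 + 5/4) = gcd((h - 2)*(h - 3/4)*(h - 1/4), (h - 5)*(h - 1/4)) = h - 1/4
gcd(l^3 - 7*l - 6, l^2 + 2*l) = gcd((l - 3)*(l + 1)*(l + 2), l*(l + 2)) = l + 2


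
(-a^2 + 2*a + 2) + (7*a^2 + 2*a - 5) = 6*a^2 + 4*a - 3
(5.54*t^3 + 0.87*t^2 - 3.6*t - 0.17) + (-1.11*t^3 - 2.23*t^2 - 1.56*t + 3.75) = 4.43*t^3 - 1.36*t^2 - 5.16*t + 3.58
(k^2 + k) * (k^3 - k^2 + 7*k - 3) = k^5 + 6*k^3 + 4*k^2 - 3*k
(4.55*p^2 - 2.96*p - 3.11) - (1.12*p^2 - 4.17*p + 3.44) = 3.43*p^2 + 1.21*p - 6.55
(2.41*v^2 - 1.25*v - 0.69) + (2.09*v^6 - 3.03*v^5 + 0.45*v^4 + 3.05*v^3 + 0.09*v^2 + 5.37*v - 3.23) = 2.09*v^6 - 3.03*v^5 + 0.45*v^4 + 3.05*v^3 + 2.5*v^2 + 4.12*v - 3.92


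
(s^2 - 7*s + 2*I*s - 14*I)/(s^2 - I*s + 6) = (s - 7)/(s - 3*I)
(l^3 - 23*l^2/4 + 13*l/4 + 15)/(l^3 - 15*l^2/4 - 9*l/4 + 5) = (l - 3)/(l - 1)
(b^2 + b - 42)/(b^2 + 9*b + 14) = (b - 6)/(b + 2)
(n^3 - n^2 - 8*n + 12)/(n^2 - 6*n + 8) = (n^2 + n - 6)/(n - 4)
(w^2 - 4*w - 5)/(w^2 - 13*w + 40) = (w + 1)/(w - 8)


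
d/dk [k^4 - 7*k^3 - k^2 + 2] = k*(4*k^2 - 21*k - 2)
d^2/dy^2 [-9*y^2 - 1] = -18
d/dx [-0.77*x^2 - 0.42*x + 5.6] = -1.54*x - 0.42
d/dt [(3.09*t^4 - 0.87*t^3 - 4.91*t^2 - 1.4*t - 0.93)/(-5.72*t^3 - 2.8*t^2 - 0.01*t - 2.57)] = (-17.6748*t^6 - 17.304*t^5 - 25.7419*t^4 - 47.7638*t^3 - 13.122*t^2 + 20.0294*t + 3.5887)/(32.7184*t^6 + 32.032*t^5 + 7.9544*t^4 + 29.4568*t^3 + 14.3921*t^2 + 0.0514*t + 6.6049)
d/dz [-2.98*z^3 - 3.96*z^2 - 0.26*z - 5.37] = -8.94*z^2 - 7.92*z - 0.26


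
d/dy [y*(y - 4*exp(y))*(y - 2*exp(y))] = -6*y^2*exp(y) + 3*y^2 + 16*y*exp(2*y) - 12*y*exp(y) + 8*exp(2*y)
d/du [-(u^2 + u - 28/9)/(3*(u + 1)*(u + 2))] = 2*(-9*u^2 - 46*u - 51)/(27*(u^4 + 6*u^3 + 13*u^2 + 12*u + 4))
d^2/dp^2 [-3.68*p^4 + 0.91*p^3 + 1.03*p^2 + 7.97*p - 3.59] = -44.16*p^2 + 5.46*p + 2.06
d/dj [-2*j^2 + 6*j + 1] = 6 - 4*j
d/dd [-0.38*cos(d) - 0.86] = 0.38*sin(d)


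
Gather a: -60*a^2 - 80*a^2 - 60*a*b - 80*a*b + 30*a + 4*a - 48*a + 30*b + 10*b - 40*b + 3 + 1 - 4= -140*a^2 + a*(-140*b - 14)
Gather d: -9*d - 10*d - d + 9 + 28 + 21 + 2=60 - 20*d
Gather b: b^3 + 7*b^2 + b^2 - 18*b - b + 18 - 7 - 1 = b^3 + 8*b^2 - 19*b + 10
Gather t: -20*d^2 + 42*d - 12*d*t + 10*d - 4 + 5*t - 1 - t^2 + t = -20*d^2 + 52*d - t^2 + t*(6 - 12*d) - 5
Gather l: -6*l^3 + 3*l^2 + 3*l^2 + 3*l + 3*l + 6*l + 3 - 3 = -6*l^3 + 6*l^2 + 12*l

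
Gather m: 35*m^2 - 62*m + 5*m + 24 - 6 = 35*m^2 - 57*m + 18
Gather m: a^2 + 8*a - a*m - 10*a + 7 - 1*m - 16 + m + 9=a^2 - a*m - 2*a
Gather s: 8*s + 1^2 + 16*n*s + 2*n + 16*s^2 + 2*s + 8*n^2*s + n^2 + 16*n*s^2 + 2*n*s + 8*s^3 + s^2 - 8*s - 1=n^2 + 2*n + 8*s^3 + s^2*(16*n + 17) + s*(8*n^2 + 18*n + 2)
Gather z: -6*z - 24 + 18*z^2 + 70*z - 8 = 18*z^2 + 64*z - 32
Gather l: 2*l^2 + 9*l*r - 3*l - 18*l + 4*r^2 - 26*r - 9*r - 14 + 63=2*l^2 + l*(9*r - 21) + 4*r^2 - 35*r + 49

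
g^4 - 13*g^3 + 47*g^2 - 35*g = g*(g - 7)*(g - 5)*(g - 1)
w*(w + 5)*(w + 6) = w^3 + 11*w^2 + 30*w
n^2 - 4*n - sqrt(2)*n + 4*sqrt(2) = (n - 4)*(n - sqrt(2))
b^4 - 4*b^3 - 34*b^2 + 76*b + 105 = (b - 7)*(b - 3)*(b + 1)*(b + 5)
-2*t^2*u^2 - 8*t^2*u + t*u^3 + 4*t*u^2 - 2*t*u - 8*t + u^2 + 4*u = (-2*t + u)*(u + 4)*(t*u + 1)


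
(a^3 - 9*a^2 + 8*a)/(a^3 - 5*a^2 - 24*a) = (a - 1)/(a + 3)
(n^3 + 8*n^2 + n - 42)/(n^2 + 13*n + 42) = (n^2 + n - 6)/(n + 6)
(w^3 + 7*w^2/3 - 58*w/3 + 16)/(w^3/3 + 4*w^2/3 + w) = (3*w^3 + 7*w^2 - 58*w + 48)/(w*(w^2 + 4*w + 3))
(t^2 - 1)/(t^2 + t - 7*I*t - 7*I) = (t - 1)/(t - 7*I)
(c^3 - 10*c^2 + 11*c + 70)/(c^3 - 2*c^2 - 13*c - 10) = (c - 7)/(c + 1)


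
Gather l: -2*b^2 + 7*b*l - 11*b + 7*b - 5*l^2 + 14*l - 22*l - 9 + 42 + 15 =-2*b^2 - 4*b - 5*l^2 + l*(7*b - 8) + 48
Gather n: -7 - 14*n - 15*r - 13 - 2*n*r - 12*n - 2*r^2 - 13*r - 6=n*(-2*r - 26) - 2*r^2 - 28*r - 26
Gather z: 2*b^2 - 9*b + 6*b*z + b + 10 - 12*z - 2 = 2*b^2 - 8*b + z*(6*b - 12) + 8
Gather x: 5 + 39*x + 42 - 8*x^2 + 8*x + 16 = -8*x^2 + 47*x + 63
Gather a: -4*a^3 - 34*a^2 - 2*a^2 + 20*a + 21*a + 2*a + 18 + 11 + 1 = -4*a^3 - 36*a^2 + 43*a + 30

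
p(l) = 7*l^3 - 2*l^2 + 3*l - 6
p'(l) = 21*l^2 - 4*l + 3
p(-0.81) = -13.46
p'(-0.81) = 20.02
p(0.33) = -4.98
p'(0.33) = 3.97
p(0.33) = -4.98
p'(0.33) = 3.97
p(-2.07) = -82.87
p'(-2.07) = 101.26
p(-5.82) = -1471.17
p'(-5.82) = 737.60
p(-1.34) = -30.45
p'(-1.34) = 46.07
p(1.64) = 24.42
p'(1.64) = 52.92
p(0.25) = -5.27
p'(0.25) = 3.31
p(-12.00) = -12426.00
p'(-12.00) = 3075.00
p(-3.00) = -222.00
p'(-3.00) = 204.00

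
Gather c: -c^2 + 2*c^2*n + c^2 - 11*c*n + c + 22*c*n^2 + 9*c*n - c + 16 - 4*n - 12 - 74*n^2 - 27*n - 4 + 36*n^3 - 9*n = 2*c^2*n + c*(22*n^2 - 2*n) + 36*n^3 - 74*n^2 - 40*n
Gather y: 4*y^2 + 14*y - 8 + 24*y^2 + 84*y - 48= 28*y^2 + 98*y - 56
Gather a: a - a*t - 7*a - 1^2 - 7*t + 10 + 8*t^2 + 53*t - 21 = a*(-t - 6) + 8*t^2 + 46*t - 12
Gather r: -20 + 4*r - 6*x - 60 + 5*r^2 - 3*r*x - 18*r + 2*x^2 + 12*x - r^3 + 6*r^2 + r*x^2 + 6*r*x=-r^3 + 11*r^2 + r*(x^2 + 3*x - 14) + 2*x^2 + 6*x - 80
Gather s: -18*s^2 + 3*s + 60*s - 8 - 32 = -18*s^2 + 63*s - 40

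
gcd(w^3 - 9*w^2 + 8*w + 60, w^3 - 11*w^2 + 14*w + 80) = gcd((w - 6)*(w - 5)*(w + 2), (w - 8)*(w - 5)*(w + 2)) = w^2 - 3*w - 10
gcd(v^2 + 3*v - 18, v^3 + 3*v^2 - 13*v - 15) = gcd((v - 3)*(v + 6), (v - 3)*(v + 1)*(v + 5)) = v - 3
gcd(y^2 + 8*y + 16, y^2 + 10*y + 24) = y + 4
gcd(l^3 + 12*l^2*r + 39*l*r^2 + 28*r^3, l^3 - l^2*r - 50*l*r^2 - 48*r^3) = l + r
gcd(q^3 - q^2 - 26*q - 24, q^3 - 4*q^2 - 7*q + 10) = 1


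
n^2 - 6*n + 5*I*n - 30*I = (n - 6)*(n + 5*I)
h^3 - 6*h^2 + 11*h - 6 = (h - 3)*(h - 2)*(h - 1)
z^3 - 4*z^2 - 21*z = z*(z - 7)*(z + 3)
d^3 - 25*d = d*(d - 5)*(d + 5)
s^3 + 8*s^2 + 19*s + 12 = (s + 1)*(s + 3)*(s + 4)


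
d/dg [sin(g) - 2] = cos(g)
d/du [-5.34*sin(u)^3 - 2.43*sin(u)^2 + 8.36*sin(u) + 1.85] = (-16.02*sin(u)^2 - 4.86*sin(u) + 8.36)*cos(u)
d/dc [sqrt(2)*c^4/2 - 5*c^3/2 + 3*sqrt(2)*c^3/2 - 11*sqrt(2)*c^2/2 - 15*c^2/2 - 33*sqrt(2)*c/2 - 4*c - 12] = 2*sqrt(2)*c^3 - 15*c^2/2 + 9*sqrt(2)*c^2/2 - 11*sqrt(2)*c - 15*c - 33*sqrt(2)/2 - 4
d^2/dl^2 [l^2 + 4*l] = 2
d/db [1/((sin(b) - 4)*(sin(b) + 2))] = 2*(1 - sin(b))*cos(b)/((sin(b) - 4)^2*(sin(b) + 2)^2)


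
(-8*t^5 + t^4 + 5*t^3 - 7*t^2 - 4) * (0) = 0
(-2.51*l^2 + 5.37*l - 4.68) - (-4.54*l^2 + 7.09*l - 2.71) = 2.03*l^2 - 1.72*l - 1.97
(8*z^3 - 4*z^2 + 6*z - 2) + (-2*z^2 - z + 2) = 8*z^3 - 6*z^2 + 5*z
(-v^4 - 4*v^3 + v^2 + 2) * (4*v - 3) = -4*v^5 - 13*v^4 + 16*v^3 - 3*v^2 + 8*v - 6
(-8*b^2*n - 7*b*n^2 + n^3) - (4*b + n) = -8*b^2*n - 7*b*n^2 - 4*b + n^3 - n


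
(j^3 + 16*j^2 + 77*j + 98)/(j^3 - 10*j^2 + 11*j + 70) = (j^2 + 14*j + 49)/(j^2 - 12*j + 35)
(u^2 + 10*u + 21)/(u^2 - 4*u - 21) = (u + 7)/(u - 7)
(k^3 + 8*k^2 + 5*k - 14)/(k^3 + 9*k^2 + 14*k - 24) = (k^2 + 9*k + 14)/(k^2 + 10*k + 24)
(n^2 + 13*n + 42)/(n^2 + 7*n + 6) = (n + 7)/(n + 1)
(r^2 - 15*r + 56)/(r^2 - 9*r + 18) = (r^2 - 15*r + 56)/(r^2 - 9*r + 18)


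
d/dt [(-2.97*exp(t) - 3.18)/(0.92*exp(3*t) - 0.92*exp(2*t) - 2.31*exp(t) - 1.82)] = (5.4648*exp(3*t) + 6.0444*exp(2*t) - 5.8512*exp(t) - 1.9404)*exp(t)/(0.8464*exp(6*t) - 1.6928*exp(5*t) - 3.404*exp(4*t) + 0.9016*exp(3*t) + 8.6849*exp(2*t) + 8.4084*exp(t) + 3.3124)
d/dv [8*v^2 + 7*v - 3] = 16*v + 7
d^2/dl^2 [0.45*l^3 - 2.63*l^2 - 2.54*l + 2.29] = 2.7*l - 5.26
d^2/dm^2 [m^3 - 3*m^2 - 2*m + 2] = 6*m - 6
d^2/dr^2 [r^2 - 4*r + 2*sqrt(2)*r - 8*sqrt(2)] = 2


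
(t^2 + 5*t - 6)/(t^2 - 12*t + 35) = (t^2 + 5*t - 6)/(t^2 - 12*t + 35)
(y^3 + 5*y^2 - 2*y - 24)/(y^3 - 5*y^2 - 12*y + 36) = (y + 4)/(y - 6)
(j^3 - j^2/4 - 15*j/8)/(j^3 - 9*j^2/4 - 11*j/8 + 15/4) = j/(j - 2)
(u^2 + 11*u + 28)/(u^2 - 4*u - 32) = (u + 7)/(u - 8)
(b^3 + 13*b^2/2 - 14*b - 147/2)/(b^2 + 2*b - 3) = (2*b^2 + 7*b - 49)/(2*(b - 1))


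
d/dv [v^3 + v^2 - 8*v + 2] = 3*v^2 + 2*v - 8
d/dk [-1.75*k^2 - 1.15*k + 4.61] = -3.5*k - 1.15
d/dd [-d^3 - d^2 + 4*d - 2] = -3*d^2 - 2*d + 4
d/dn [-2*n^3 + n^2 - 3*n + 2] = -6*n^2 + 2*n - 3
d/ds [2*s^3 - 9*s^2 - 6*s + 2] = 6*s^2 - 18*s - 6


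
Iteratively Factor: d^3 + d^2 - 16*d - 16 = (d + 4)*(d^2 - 3*d - 4) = (d + 1)*(d + 4)*(d - 4)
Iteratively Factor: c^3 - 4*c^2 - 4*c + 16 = (c + 2)*(c^2 - 6*c + 8) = (c - 4)*(c + 2)*(c - 2)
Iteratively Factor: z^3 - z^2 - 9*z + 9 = (z + 3)*(z^2 - 4*z + 3) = (z - 3)*(z + 3)*(z - 1)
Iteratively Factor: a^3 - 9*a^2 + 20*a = (a - 5)*(a^2 - 4*a) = (a - 5)*(a - 4)*(a)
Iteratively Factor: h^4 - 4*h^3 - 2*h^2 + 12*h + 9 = (h - 3)*(h^3 - h^2 - 5*h - 3) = (h - 3)*(h + 1)*(h^2 - 2*h - 3) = (h - 3)*(h + 1)^2*(h - 3)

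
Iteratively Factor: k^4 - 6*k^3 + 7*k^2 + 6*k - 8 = (k - 2)*(k^3 - 4*k^2 - k + 4) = (k - 2)*(k + 1)*(k^2 - 5*k + 4) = (k - 2)*(k - 1)*(k + 1)*(k - 4)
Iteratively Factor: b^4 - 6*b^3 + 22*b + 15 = (b - 5)*(b^3 - b^2 - 5*b - 3) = (b - 5)*(b - 3)*(b^2 + 2*b + 1) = (b - 5)*(b - 3)*(b + 1)*(b + 1)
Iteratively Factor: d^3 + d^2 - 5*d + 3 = (d + 3)*(d^2 - 2*d + 1) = (d - 1)*(d + 3)*(d - 1)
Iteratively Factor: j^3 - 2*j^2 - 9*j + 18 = (j - 3)*(j^2 + j - 6) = (j - 3)*(j - 2)*(j + 3)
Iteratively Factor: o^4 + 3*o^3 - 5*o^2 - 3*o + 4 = (o + 4)*(o^3 - o^2 - o + 1) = (o - 1)*(o + 4)*(o^2 - 1) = (o - 1)*(o + 1)*(o + 4)*(o - 1)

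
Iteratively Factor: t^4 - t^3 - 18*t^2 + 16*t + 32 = (t - 4)*(t^3 + 3*t^2 - 6*t - 8) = (t - 4)*(t + 4)*(t^2 - t - 2) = (t - 4)*(t - 2)*(t + 4)*(t + 1)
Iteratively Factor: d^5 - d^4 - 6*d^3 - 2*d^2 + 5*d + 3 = (d - 1)*(d^4 - 6*d^2 - 8*d - 3) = (d - 1)*(d + 1)*(d^3 - d^2 - 5*d - 3) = (d - 1)*(d + 1)^2*(d^2 - 2*d - 3) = (d - 1)*(d + 1)^3*(d - 3)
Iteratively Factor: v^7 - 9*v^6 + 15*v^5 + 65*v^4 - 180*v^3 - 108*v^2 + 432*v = (v + 2)*(v^6 - 11*v^5 + 37*v^4 - 9*v^3 - 162*v^2 + 216*v) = v*(v + 2)*(v^5 - 11*v^4 + 37*v^3 - 9*v^2 - 162*v + 216) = v*(v - 3)*(v + 2)*(v^4 - 8*v^3 + 13*v^2 + 30*v - 72) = v*(v - 3)*(v + 2)^2*(v^3 - 10*v^2 + 33*v - 36) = v*(v - 4)*(v - 3)*(v + 2)^2*(v^2 - 6*v + 9) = v*(v - 4)*(v - 3)^2*(v + 2)^2*(v - 3)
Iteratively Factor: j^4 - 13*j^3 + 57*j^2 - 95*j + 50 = (j - 2)*(j^3 - 11*j^2 + 35*j - 25) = (j - 5)*(j - 2)*(j^2 - 6*j + 5) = (j - 5)*(j - 2)*(j - 1)*(j - 5)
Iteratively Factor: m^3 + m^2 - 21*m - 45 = (m + 3)*(m^2 - 2*m - 15) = (m + 3)^2*(m - 5)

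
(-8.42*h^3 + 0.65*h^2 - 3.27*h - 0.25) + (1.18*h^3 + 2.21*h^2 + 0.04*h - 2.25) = -7.24*h^3 + 2.86*h^2 - 3.23*h - 2.5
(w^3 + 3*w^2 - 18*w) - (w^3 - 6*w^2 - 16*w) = 9*w^2 - 2*w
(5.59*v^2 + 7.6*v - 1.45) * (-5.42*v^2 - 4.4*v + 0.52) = -30.2978*v^4 - 65.788*v^3 - 22.6742*v^2 + 10.332*v - 0.754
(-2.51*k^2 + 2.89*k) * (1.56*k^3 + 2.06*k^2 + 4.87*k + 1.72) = -3.9156*k^5 - 0.662199999999999*k^4 - 6.2703*k^3 + 9.7571*k^2 + 4.9708*k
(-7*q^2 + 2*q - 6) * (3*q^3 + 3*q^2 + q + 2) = -21*q^5 - 15*q^4 - 19*q^3 - 30*q^2 - 2*q - 12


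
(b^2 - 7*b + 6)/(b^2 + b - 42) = (b - 1)/(b + 7)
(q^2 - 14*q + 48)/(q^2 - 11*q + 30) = (q - 8)/(q - 5)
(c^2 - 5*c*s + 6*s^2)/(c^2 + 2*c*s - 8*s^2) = (c - 3*s)/(c + 4*s)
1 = 1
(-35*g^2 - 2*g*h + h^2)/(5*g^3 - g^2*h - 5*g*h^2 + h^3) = (-35*g^2 - 2*g*h + h^2)/(5*g^3 - g^2*h - 5*g*h^2 + h^3)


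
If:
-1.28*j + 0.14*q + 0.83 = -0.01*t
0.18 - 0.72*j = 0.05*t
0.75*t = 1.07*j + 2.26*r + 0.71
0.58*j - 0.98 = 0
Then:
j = 1.69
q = 11.00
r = -7.99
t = -20.73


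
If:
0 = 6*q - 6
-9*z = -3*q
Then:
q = 1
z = 1/3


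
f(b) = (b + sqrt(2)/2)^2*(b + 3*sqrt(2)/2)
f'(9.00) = 310.14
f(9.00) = 1047.94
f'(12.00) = 520.35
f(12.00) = 2280.18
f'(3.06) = 53.23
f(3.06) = 73.53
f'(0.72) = 10.15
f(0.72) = 5.79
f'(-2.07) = 1.72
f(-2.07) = 0.10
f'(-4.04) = 23.90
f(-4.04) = -21.31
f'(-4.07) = 24.42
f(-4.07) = -22.04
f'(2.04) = 30.41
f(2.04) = 31.40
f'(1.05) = 14.23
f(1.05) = 9.79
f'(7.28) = 213.97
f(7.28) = 599.75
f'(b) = (b + sqrt(2)/2)^2 + (b + 3*sqrt(2)/2)*(2*b + sqrt(2)) = 3*b^2 + 5*sqrt(2)*b + 7/2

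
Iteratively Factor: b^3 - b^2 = (b)*(b^2 - b) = b^2*(b - 1)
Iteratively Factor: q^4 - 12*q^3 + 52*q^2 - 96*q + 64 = (q - 2)*(q^3 - 10*q^2 + 32*q - 32) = (q - 4)*(q - 2)*(q^2 - 6*q + 8) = (q - 4)^2*(q - 2)*(q - 2)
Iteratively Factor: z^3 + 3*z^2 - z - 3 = (z + 3)*(z^2 - 1) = (z + 1)*(z + 3)*(z - 1)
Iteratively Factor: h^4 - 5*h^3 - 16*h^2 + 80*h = (h)*(h^3 - 5*h^2 - 16*h + 80) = h*(h - 5)*(h^2 - 16) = h*(h - 5)*(h - 4)*(h + 4)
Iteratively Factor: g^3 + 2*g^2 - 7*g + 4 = (g + 4)*(g^2 - 2*g + 1) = (g - 1)*(g + 4)*(g - 1)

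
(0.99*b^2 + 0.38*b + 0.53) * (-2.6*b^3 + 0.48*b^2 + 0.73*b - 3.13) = -2.574*b^5 - 0.5128*b^4 - 0.4729*b^3 - 2.5669*b^2 - 0.8025*b - 1.6589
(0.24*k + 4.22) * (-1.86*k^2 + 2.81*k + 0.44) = -0.4464*k^3 - 7.1748*k^2 + 11.9638*k + 1.8568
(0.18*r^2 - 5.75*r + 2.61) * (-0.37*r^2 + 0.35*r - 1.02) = -0.0666*r^4 + 2.1905*r^3 - 3.1618*r^2 + 6.7785*r - 2.6622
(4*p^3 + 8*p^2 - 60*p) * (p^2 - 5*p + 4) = 4*p^5 - 12*p^4 - 84*p^3 + 332*p^2 - 240*p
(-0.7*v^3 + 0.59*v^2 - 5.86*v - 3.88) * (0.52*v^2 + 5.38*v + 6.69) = -0.364*v^5 - 3.4592*v^4 - 4.556*v^3 - 29.5973*v^2 - 60.0778*v - 25.9572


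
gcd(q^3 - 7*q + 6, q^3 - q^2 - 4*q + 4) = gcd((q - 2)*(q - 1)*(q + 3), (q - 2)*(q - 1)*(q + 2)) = q^2 - 3*q + 2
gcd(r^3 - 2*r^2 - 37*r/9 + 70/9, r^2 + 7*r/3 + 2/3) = r + 2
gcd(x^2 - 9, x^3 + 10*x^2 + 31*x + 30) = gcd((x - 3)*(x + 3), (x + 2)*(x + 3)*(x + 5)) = x + 3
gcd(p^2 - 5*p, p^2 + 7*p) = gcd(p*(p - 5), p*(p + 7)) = p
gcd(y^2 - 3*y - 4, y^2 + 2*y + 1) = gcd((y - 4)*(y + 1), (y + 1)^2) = y + 1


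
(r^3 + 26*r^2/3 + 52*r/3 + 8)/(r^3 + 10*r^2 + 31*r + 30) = (r^2 + 20*r/3 + 4)/(r^2 + 8*r + 15)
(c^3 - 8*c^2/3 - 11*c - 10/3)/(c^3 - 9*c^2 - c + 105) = (3*c^2 + 7*c + 2)/(3*(c^2 - 4*c - 21))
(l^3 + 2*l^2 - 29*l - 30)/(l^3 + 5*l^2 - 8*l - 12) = (l - 5)/(l - 2)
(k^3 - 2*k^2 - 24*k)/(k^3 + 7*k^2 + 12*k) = (k - 6)/(k + 3)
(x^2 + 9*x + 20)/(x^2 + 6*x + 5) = (x + 4)/(x + 1)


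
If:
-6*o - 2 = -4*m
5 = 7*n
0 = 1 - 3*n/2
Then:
No Solution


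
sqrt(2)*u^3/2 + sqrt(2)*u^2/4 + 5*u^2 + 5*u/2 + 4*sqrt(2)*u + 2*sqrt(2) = (u + 1/2)*(u + 4*sqrt(2))*(sqrt(2)*u/2 + 1)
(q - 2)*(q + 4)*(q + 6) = q^3 + 8*q^2 + 4*q - 48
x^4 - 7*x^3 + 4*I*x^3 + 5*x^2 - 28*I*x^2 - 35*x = x*(x - 7)*(x - I)*(x + 5*I)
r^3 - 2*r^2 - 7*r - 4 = (r - 4)*(r + 1)^2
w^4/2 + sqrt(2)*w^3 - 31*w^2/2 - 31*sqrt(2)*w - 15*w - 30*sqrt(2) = (w/2 + sqrt(2))*(w - 6)*(w + 1)*(w + 5)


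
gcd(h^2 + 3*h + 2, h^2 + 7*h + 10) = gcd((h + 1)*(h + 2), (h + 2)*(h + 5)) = h + 2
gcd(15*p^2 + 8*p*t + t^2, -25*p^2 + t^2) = 5*p + t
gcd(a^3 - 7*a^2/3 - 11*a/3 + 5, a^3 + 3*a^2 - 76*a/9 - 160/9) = a + 5/3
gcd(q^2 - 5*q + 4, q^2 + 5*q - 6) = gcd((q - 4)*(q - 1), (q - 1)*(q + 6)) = q - 1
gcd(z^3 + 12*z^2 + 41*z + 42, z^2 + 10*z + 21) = z^2 + 10*z + 21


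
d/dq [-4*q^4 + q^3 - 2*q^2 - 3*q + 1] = -16*q^3 + 3*q^2 - 4*q - 3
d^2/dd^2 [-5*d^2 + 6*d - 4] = -10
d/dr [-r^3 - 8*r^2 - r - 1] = -3*r^2 - 16*r - 1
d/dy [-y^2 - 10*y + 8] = -2*y - 10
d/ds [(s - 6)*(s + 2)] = 2*s - 4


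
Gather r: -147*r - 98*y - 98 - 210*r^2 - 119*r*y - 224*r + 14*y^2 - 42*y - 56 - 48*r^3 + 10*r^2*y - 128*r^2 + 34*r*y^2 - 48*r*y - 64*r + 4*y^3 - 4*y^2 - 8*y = -48*r^3 + r^2*(10*y - 338) + r*(34*y^2 - 167*y - 435) + 4*y^3 + 10*y^2 - 148*y - 154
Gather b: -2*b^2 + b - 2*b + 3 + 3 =-2*b^2 - b + 6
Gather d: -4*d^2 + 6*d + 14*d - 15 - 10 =-4*d^2 + 20*d - 25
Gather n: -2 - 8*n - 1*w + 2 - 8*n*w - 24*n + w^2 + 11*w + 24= n*(-8*w - 32) + w^2 + 10*w + 24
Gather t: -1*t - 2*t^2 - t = -2*t^2 - 2*t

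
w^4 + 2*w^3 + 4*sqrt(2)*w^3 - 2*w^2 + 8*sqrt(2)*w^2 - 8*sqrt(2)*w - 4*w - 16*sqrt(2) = (w + 2)*(w - sqrt(2))*(w + sqrt(2))*(w + 4*sqrt(2))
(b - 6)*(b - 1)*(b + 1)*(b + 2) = b^4 - 4*b^3 - 13*b^2 + 4*b + 12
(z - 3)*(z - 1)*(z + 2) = z^3 - 2*z^2 - 5*z + 6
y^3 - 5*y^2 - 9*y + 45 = (y - 5)*(y - 3)*(y + 3)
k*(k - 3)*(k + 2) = k^3 - k^2 - 6*k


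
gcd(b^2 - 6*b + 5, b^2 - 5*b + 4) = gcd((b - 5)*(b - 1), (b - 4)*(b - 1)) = b - 1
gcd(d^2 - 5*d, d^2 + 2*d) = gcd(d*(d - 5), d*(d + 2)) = d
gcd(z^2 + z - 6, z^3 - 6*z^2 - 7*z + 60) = z + 3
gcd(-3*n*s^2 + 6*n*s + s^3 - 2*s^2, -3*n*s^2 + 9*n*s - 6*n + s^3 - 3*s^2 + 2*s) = -3*n*s + 6*n + s^2 - 2*s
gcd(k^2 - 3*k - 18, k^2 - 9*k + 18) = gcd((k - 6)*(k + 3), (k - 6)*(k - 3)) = k - 6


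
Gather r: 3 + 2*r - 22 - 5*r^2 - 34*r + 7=-5*r^2 - 32*r - 12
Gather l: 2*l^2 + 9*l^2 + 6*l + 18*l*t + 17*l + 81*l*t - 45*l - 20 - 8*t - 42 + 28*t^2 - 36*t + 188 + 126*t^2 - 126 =11*l^2 + l*(99*t - 22) + 154*t^2 - 44*t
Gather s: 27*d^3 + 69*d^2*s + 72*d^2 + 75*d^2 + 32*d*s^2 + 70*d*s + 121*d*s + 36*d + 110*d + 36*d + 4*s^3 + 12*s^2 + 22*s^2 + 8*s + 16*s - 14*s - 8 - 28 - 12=27*d^3 + 147*d^2 + 182*d + 4*s^3 + s^2*(32*d + 34) + s*(69*d^2 + 191*d + 10) - 48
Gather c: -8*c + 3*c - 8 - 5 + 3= -5*c - 10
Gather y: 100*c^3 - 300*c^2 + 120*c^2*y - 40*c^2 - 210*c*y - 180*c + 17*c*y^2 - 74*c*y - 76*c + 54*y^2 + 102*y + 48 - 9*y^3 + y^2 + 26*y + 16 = 100*c^3 - 340*c^2 - 256*c - 9*y^3 + y^2*(17*c + 55) + y*(120*c^2 - 284*c + 128) + 64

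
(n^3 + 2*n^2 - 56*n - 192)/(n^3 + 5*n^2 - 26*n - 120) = (n - 8)/(n - 5)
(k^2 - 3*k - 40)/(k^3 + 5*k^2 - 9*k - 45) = (k - 8)/(k^2 - 9)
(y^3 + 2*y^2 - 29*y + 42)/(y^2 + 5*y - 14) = y - 3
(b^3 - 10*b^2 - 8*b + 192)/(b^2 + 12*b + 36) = (b^3 - 10*b^2 - 8*b + 192)/(b^2 + 12*b + 36)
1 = 1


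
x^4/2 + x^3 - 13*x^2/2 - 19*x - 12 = (x/2 + 1)*(x - 4)*(x + 1)*(x + 3)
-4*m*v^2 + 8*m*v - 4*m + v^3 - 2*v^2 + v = (-4*m + v)*(v - 1)^2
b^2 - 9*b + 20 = (b - 5)*(b - 4)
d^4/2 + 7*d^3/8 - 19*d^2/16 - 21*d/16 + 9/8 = (d/2 + 1)*(d - 1)*(d - 3/4)*(d + 3/2)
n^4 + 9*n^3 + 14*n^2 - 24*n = n*(n - 1)*(n + 4)*(n + 6)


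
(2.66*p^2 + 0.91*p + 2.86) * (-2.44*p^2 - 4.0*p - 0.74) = -6.4904*p^4 - 12.8604*p^3 - 12.5868*p^2 - 12.1134*p - 2.1164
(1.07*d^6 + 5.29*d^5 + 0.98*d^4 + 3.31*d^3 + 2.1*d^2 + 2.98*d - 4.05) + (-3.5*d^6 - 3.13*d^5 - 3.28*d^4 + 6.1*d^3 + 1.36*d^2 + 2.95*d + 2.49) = -2.43*d^6 + 2.16*d^5 - 2.3*d^4 + 9.41*d^3 + 3.46*d^2 + 5.93*d - 1.56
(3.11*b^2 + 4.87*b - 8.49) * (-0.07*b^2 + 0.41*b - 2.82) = -0.2177*b^4 + 0.9342*b^3 - 6.1792*b^2 - 17.2143*b + 23.9418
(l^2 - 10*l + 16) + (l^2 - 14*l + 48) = 2*l^2 - 24*l + 64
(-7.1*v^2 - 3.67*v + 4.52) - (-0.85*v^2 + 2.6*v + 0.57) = -6.25*v^2 - 6.27*v + 3.95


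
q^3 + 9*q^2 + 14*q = q*(q + 2)*(q + 7)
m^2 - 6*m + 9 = (m - 3)^2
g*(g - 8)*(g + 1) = g^3 - 7*g^2 - 8*g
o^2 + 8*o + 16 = (o + 4)^2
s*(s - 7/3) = s^2 - 7*s/3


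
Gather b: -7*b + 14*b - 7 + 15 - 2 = 7*b + 6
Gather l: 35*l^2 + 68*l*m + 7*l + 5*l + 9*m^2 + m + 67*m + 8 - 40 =35*l^2 + l*(68*m + 12) + 9*m^2 + 68*m - 32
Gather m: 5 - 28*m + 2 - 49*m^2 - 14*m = -49*m^2 - 42*m + 7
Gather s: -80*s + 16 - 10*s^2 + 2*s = -10*s^2 - 78*s + 16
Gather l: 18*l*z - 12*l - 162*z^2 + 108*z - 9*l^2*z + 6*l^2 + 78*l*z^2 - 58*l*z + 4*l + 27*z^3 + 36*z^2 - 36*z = l^2*(6 - 9*z) + l*(78*z^2 - 40*z - 8) + 27*z^3 - 126*z^2 + 72*z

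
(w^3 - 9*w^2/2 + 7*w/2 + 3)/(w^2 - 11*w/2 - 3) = (w^2 - 5*w + 6)/(w - 6)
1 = 1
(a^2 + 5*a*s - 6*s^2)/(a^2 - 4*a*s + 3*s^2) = (-a - 6*s)/(-a + 3*s)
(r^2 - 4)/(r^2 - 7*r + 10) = (r + 2)/(r - 5)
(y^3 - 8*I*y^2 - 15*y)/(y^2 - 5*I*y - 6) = y*(y - 5*I)/(y - 2*I)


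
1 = 1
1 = 1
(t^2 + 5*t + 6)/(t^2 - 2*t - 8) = (t + 3)/(t - 4)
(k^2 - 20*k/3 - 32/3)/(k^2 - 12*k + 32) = (k + 4/3)/(k - 4)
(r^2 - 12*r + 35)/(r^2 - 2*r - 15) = (r - 7)/(r + 3)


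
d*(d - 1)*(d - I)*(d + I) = d^4 - d^3 + d^2 - d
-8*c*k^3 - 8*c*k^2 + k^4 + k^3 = k^2*(-8*c + k)*(k + 1)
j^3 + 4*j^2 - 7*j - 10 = (j - 2)*(j + 1)*(j + 5)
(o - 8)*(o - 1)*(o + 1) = o^3 - 8*o^2 - o + 8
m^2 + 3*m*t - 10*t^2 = (m - 2*t)*(m + 5*t)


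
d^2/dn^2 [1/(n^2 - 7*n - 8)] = 2*(n^2 - 7*n - (2*n - 7)^2 - 8)/(-n^2 + 7*n + 8)^3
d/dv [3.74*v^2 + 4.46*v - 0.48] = 7.48*v + 4.46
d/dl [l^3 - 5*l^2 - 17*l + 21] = 3*l^2 - 10*l - 17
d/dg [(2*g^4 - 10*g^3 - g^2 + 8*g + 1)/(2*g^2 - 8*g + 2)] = (2*g^5 - 17*g^4 + 44*g^3 - 17*g^2 - 2*g + 6)/(g^4 - 8*g^3 + 18*g^2 - 8*g + 1)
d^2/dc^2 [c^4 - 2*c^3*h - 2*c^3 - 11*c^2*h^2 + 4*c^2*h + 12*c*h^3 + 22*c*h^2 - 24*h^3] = 12*c^2 - 12*c*h - 12*c - 22*h^2 + 8*h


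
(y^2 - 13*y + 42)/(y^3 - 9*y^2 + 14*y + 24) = (y - 7)/(y^2 - 3*y - 4)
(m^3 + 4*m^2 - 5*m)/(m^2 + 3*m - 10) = m*(m - 1)/(m - 2)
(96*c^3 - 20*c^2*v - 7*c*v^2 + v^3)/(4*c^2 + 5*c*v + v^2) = (24*c^2 - 11*c*v + v^2)/(c + v)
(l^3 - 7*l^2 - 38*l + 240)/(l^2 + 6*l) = l - 13 + 40/l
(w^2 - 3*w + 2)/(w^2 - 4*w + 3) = (w - 2)/(w - 3)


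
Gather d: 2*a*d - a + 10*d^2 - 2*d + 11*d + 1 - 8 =-a + 10*d^2 + d*(2*a + 9) - 7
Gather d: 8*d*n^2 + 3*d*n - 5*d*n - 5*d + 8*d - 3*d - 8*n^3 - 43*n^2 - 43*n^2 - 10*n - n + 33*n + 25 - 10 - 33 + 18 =d*(8*n^2 - 2*n) - 8*n^3 - 86*n^2 + 22*n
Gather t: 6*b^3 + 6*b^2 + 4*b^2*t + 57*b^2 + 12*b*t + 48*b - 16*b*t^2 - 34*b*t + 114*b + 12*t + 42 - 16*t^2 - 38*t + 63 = 6*b^3 + 63*b^2 + 162*b + t^2*(-16*b - 16) + t*(4*b^2 - 22*b - 26) + 105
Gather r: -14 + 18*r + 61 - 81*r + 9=56 - 63*r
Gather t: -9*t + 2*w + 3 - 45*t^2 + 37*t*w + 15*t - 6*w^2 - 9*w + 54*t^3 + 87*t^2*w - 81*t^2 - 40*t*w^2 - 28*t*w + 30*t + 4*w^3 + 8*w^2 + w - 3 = 54*t^3 + t^2*(87*w - 126) + t*(-40*w^2 + 9*w + 36) + 4*w^3 + 2*w^2 - 6*w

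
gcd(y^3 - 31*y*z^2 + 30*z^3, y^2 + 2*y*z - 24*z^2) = y + 6*z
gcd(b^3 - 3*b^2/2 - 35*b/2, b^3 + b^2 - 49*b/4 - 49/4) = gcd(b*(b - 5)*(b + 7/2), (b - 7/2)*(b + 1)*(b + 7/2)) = b + 7/2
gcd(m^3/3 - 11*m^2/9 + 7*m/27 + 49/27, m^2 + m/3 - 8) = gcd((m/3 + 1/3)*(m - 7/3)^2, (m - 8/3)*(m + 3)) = 1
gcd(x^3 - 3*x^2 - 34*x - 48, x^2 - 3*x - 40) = x - 8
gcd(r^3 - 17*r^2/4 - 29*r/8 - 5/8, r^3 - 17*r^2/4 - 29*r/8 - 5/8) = r^3 - 17*r^2/4 - 29*r/8 - 5/8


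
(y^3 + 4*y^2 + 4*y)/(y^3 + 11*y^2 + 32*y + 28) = y/(y + 7)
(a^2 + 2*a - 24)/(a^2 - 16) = (a + 6)/(a + 4)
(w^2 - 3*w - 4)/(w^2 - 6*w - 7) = (w - 4)/(w - 7)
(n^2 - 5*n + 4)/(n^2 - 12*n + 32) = (n - 1)/(n - 8)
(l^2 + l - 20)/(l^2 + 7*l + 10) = (l - 4)/(l + 2)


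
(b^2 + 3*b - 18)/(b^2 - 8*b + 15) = (b + 6)/(b - 5)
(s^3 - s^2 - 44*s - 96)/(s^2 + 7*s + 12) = s - 8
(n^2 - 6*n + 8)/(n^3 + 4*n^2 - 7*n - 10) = (n - 4)/(n^2 + 6*n + 5)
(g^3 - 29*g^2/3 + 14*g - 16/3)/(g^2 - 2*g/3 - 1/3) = (3*g^2 - 26*g + 16)/(3*g + 1)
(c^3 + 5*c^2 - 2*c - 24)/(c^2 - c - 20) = (c^2 + c - 6)/(c - 5)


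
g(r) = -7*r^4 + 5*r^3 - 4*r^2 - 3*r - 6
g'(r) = -28*r^3 + 15*r^2 - 8*r - 3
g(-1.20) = -31.32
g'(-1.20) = 76.58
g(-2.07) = -189.80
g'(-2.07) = 326.19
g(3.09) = -544.11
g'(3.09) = -710.60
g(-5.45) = -7093.52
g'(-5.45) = 5018.74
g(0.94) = -13.67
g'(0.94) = -20.52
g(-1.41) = -51.41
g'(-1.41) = 116.59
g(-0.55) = -7.03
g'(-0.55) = 10.60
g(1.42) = -32.47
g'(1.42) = -64.29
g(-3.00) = -735.00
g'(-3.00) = 912.00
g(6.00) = -8160.00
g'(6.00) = -5559.00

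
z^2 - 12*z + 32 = (z - 8)*(z - 4)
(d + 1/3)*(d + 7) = d^2 + 22*d/3 + 7/3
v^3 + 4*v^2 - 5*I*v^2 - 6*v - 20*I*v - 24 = (v + 4)*(v - 3*I)*(v - 2*I)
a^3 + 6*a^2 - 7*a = a*(a - 1)*(a + 7)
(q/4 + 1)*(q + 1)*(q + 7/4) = q^3/4 + 27*q^2/16 + 51*q/16 + 7/4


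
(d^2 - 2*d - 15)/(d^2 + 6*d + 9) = (d - 5)/(d + 3)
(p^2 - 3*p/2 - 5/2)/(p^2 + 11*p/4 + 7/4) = 2*(2*p - 5)/(4*p + 7)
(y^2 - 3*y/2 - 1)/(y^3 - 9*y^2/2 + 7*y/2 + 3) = 1/(y - 3)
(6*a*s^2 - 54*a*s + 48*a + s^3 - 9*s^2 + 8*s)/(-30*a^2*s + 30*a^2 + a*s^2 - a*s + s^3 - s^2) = (s - 8)/(-5*a + s)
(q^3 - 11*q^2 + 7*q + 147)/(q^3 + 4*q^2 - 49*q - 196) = (q^2 - 4*q - 21)/(q^2 + 11*q + 28)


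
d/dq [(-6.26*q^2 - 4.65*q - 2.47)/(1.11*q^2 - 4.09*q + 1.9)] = (30.7649*q^2 - 18.3046*q - 18.9373)/(1.2321*q^4 - 9.0798*q^3 + 20.9461*q^2 - 15.542*q + 3.61)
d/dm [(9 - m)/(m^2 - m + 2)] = (-m^2 + m + (m - 9)*(2*m - 1) - 2)/(m^2 - m + 2)^2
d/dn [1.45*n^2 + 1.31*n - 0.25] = 2.9*n + 1.31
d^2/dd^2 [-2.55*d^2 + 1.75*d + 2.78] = -5.10000000000000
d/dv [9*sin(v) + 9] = 9*cos(v)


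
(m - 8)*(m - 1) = m^2 - 9*m + 8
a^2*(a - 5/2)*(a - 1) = a^4 - 7*a^3/2 + 5*a^2/2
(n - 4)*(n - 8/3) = n^2 - 20*n/3 + 32/3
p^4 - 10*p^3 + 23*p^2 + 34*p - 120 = (p - 5)*(p - 4)*(p - 3)*(p + 2)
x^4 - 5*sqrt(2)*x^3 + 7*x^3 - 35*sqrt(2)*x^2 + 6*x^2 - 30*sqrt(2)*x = x*(x + 1)*(x + 6)*(x - 5*sqrt(2))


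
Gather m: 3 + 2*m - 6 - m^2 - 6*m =-m^2 - 4*m - 3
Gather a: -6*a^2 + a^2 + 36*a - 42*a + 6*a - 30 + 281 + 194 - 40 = 405 - 5*a^2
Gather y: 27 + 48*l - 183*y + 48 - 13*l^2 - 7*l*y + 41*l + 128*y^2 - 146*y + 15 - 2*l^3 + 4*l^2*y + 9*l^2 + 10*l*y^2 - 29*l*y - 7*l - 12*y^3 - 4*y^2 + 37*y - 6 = -2*l^3 - 4*l^2 + 82*l - 12*y^3 + y^2*(10*l + 124) + y*(4*l^2 - 36*l - 292) + 84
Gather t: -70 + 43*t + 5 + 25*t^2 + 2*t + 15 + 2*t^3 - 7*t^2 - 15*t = 2*t^3 + 18*t^2 + 30*t - 50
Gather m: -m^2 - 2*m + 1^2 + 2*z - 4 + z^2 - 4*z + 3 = -m^2 - 2*m + z^2 - 2*z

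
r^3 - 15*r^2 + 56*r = r*(r - 8)*(r - 7)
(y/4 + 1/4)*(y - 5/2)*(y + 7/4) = y^3/4 + y^2/16 - 41*y/32 - 35/32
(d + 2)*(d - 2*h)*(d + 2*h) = d^3 + 2*d^2 - 4*d*h^2 - 8*h^2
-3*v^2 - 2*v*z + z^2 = (-3*v + z)*(v + z)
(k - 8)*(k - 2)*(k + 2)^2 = k^4 - 6*k^3 - 20*k^2 + 24*k + 64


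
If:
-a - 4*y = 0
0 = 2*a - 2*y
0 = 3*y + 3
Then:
No Solution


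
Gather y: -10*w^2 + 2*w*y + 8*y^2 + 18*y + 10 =-10*w^2 + 8*y^2 + y*(2*w + 18) + 10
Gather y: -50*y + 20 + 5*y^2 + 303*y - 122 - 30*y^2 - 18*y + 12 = -25*y^2 + 235*y - 90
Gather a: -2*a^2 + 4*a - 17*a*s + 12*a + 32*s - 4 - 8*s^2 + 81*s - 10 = -2*a^2 + a*(16 - 17*s) - 8*s^2 + 113*s - 14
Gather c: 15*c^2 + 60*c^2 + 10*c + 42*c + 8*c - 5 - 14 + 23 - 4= 75*c^2 + 60*c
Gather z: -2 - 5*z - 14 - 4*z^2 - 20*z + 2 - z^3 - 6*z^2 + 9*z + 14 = -z^3 - 10*z^2 - 16*z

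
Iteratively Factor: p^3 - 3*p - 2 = (p + 1)*(p^2 - p - 2) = (p - 2)*(p + 1)*(p + 1)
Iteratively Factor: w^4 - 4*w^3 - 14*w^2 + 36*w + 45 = (w - 3)*(w^3 - w^2 - 17*w - 15) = (w - 5)*(w - 3)*(w^2 + 4*w + 3) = (w - 5)*(w - 3)*(w + 3)*(w + 1)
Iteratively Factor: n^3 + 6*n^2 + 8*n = (n + 2)*(n^2 + 4*n) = (n + 2)*(n + 4)*(n)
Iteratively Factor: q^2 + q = (q + 1)*(q)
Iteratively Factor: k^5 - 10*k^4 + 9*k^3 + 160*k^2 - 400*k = (k - 5)*(k^4 - 5*k^3 - 16*k^2 + 80*k) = (k - 5)*(k + 4)*(k^3 - 9*k^2 + 20*k) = (k - 5)*(k - 4)*(k + 4)*(k^2 - 5*k) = k*(k - 5)*(k - 4)*(k + 4)*(k - 5)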